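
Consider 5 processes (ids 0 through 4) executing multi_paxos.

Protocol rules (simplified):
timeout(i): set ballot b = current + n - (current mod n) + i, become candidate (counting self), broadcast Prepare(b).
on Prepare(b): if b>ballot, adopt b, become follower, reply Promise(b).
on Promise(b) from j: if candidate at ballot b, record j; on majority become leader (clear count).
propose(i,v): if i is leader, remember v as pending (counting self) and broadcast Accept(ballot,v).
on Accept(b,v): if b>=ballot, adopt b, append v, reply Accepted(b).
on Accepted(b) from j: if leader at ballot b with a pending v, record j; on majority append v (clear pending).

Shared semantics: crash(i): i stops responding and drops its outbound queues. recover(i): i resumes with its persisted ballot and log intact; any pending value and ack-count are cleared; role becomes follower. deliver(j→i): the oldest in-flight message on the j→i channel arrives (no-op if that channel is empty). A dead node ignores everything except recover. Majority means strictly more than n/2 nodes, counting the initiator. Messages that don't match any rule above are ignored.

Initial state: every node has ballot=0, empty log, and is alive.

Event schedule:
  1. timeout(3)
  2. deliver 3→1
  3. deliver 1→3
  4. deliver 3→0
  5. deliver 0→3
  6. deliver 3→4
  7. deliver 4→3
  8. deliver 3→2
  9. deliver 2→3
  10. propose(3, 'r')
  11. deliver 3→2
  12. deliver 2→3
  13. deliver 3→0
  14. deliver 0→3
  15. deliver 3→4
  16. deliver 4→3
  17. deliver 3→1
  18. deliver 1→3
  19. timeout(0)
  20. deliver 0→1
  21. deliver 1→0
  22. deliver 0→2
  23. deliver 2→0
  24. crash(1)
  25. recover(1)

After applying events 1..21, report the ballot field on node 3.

[1] timeout(3) → N3(cand b8 [-])
[2] deliver 3→1 → N1(foll b8 [-])
[3] deliver 1→3 → ∅
[4] deliver 3→0 → N0(foll b8 [-])
[5] deliver 0→3 → N3(lead b8 [-])
[6] deliver 3→4 → N4(foll b8 [-])
[7] deliver 4→3 → ∅
[8] deliver 3→2 → N2(foll b8 [-])
[9] deliver 2→3 → ∅
[10] propose(3,'r') → ∅
[11] deliver 3→2 → N2(foll b8 [r])
[12] deliver 2→3 → ∅
[13] deliver 3→0 → N0(foll b8 [r])
[14] deliver 0→3 → N3(lead b8 [r])
[15] deliver 3→4 → N4(foll b8 [r])
[16] deliver 4→3 → ∅
[17] deliver 3→1 → N1(foll b8 [r])
[18] deliver 1→3 → ∅
[19] timeout(0) → N0(cand b10 [r])
[20] deliver 0→1 → N1(foll b10 [r])
[21] deliver 1→0 → ∅

8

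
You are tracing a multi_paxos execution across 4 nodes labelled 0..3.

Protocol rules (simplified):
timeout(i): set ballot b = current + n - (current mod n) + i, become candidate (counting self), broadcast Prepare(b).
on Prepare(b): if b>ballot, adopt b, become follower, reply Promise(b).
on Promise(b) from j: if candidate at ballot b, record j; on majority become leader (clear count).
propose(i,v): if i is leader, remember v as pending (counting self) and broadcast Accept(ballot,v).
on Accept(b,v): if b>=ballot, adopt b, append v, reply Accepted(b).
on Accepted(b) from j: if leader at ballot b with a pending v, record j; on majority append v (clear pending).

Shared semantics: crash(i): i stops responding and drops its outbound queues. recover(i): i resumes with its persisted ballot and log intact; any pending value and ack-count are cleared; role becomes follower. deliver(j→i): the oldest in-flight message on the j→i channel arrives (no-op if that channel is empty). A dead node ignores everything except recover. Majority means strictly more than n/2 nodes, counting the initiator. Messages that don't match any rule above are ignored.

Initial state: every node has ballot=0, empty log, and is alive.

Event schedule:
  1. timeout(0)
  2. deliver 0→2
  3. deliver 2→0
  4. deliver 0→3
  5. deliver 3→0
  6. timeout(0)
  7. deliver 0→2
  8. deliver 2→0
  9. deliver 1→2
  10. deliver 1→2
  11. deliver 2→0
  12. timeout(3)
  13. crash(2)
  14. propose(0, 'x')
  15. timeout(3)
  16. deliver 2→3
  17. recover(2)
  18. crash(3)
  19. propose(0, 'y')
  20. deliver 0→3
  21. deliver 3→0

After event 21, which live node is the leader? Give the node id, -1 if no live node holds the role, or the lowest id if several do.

-1

after 1 — timeout(0): n0:cand/b4/[-]
after 2 — deliver 0→2: n2:foll/b4/[-]
after 3 — deliver 2→0: ·
after 4 — deliver 0→3: n3:foll/b4/[-]
after 5 — deliver 3→0: n0:lead/b4/[-]
after 6 — timeout(0): n0:cand/b8/[-]
after 7 — deliver 0→2: n2:foll/b8/[-]
after 8 — deliver 2→0: ·
after 9 — deliver 1→2: ·
after 10 — deliver 1→2: ·
after 11 — deliver 2→0: ·
after 12 — timeout(3): n3:cand/b11/[-]
after 13 — crash(2): n2:✗foll/b8/[-]
after 14 — propose(0,'x'): ·
after 15 — timeout(3): n3:cand/b15/[-]
after 16 — deliver 2→3: ·
after 17 — recover(2): n2:foll/b8/[-]
after 18 — crash(3): n3:✗cand/b15/[-]
after 19 — propose(0,'y'): ·
after 20 — deliver 0→3: ·
after 21 — deliver 3→0: ·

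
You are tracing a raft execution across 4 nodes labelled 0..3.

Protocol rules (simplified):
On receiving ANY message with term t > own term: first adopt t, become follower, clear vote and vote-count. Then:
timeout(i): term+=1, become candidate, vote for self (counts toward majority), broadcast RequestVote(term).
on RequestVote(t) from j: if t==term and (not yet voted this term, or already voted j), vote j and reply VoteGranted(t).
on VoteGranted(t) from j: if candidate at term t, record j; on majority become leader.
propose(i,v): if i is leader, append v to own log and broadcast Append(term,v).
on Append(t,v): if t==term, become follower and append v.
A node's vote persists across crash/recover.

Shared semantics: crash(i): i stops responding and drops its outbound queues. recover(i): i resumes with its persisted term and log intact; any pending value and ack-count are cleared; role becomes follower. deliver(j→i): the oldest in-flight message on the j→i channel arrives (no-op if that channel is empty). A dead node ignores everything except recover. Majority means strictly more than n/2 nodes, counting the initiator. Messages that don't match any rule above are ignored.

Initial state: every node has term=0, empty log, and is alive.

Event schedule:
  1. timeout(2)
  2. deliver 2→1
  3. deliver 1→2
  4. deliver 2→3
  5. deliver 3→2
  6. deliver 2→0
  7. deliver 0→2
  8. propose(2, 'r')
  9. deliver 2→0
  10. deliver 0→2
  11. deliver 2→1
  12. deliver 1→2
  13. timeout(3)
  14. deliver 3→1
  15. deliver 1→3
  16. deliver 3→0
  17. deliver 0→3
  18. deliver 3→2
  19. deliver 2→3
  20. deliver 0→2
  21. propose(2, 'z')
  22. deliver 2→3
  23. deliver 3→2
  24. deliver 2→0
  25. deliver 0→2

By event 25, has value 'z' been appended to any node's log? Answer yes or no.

[1] timeout(2) → N2(cand t1 [-])
[2] deliver 2→1 → N1(foll t1 [-])
[3] deliver 1→2 → ∅
[4] deliver 2→3 → N3(foll t1 [-])
[5] deliver 3→2 → N2(lead t1 [-])
[6] deliver 2→0 → N0(foll t1 [-])
[7] deliver 0→2 → ∅
[8] propose(2,'r') → N2(lead t1 [r])
[9] deliver 2→0 → N0(foll t1 [r])
[10] deliver 0→2 → ∅
[11] deliver 2→1 → N1(foll t1 [r])
[12] deliver 1→2 → ∅
[13] timeout(3) → N3(cand t2 [-])
[14] deliver 3→1 → N1(foll t2 [r])
[15] deliver 1→3 → ∅
[16] deliver 3→0 → N0(foll t2 [r])
[17] deliver 0→3 → N3(lead t2 [-])
[18] deliver 3→2 → N2(foll t2 [r])
[19] deliver 2→3 → ∅
[20] deliver 0→2 → ∅
[21] propose(2,'z') → ∅
[22] deliver 2→3 → ∅
[23] deliver 3→2 → ∅
[24] deliver 2→0 → ∅
[25] deliver 0→2 → ∅

no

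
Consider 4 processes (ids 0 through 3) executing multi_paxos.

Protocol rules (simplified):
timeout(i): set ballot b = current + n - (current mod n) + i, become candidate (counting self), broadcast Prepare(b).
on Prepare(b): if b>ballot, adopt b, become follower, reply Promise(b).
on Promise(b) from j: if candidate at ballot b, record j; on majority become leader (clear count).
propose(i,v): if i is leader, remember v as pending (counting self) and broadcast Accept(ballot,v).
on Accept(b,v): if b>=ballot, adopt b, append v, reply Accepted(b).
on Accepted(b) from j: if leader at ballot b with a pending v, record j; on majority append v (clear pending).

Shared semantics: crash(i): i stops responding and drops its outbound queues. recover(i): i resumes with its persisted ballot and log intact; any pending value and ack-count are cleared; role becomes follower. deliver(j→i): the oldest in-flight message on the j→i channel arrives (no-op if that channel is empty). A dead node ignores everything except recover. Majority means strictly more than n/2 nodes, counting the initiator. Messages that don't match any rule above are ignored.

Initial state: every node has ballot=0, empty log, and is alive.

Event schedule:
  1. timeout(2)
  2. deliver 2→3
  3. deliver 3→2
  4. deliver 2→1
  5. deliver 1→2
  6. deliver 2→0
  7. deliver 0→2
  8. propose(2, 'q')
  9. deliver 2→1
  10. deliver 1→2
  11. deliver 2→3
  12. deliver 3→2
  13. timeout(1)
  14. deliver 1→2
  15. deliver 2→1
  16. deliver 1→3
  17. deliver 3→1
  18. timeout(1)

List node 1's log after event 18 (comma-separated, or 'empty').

q

step 1 timeout(2): 2={cand,b=6,log=-}
step 2 deliver 2→3: 3={foll,b=6,log=-}
step 3 deliver 3→2: —
step 4 deliver 2→1: 1={foll,b=6,log=-}
step 5 deliver 1→2: 2={lead,b=6,log=-}
step 6 deliver 2→0: 0={foll,b=6,log=-}
step 7 deliver 0→2: —
step 8 propose(2,'q'): —
step 9 deliver 2→1: 1={foll,b=6,log=q}
step 10 deliver 1→2: —
step 11 deliver 2→3: 3={foll,b=6,log=q}
step 12 deliver 3→2: 2={lead,b=6,log=q}
step 13 timeout(1): 1={cand,b=9,log=q}
step 14 deliver 1→2: 2={foll,b=9,log=q}
step 15 deliver 2→1: —
step 16 deliver 1→3: 3={foll,b=9,log=q}
step 17 deliver 3→1: 1={lead,b=9,log=q}
step 18 timeout(1): 1={cand,b=13,log=q}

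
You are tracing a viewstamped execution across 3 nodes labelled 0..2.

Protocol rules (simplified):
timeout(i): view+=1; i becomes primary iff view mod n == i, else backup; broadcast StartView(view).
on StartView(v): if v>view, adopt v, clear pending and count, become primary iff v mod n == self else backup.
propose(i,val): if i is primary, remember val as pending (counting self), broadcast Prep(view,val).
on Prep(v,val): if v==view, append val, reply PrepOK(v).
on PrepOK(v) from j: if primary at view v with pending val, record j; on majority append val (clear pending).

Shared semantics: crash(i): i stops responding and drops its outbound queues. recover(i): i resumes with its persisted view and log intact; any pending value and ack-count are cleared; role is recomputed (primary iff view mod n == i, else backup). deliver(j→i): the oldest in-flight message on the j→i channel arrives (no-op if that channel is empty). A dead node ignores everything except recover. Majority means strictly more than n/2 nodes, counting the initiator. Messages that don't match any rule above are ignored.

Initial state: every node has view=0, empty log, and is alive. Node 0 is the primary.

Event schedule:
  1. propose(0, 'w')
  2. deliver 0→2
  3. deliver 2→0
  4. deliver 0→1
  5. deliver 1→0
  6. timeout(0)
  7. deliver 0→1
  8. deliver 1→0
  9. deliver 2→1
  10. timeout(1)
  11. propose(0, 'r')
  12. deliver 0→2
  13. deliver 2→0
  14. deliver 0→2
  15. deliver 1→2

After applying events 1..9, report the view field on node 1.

1. propose(0,'w'):  nop
2. deliver 0→2:  <2:back v0 w>
3. deliver 2→0:  <0:prim v0 w>
4. deliver 0→1:  <1:back v0 w>
5. deliver 1→0:  nop
6. timeout(0):  <0:back v1 w>
7. deliver 0→1:  <1:prim v1 w>
8. deliver 1→0:  nop
9. deliver 2→1:  nop

1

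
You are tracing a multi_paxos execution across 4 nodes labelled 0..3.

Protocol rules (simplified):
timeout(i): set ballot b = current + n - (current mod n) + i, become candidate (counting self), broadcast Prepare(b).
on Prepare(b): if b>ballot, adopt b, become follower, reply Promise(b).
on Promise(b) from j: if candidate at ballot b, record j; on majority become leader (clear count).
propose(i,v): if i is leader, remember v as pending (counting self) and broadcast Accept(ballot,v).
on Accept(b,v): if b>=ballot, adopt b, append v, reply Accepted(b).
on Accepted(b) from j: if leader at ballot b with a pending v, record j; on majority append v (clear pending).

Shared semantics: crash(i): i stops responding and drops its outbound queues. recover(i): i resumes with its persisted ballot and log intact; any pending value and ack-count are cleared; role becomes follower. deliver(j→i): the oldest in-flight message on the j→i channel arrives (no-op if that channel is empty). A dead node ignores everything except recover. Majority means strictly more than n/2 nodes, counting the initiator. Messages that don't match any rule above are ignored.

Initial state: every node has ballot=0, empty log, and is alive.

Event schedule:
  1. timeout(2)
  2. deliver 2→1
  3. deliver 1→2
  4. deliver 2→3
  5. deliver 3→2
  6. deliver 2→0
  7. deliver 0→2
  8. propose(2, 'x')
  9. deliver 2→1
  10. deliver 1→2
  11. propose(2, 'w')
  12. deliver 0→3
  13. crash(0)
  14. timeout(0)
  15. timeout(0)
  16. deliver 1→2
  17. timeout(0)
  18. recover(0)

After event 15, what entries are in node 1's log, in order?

1. timeout(2):  <2:cand b6 ->
2. deliver 2→1:  <1:foll b6 ->
3. deliver 1→2:  nop
4. deliver 2→3:  <3:foll b6 ->
5. deliver 3→2:  <2:lead b6 ->
6. deliver 2→0:  <0:foll b6 ->
7. deliver 0→2:  nop
8. propose(2,'x'):  nop
9. deliver 2→1:  <1:foll b6 x>
10. deliver 1→2:  nop
11. propose(2,'w'):  nop
12. deliver 0→3:  nop
13. crash(0):  <0:✗foll b6 ->
14. timeout(0):  nop
15. timeout(0):  nop

x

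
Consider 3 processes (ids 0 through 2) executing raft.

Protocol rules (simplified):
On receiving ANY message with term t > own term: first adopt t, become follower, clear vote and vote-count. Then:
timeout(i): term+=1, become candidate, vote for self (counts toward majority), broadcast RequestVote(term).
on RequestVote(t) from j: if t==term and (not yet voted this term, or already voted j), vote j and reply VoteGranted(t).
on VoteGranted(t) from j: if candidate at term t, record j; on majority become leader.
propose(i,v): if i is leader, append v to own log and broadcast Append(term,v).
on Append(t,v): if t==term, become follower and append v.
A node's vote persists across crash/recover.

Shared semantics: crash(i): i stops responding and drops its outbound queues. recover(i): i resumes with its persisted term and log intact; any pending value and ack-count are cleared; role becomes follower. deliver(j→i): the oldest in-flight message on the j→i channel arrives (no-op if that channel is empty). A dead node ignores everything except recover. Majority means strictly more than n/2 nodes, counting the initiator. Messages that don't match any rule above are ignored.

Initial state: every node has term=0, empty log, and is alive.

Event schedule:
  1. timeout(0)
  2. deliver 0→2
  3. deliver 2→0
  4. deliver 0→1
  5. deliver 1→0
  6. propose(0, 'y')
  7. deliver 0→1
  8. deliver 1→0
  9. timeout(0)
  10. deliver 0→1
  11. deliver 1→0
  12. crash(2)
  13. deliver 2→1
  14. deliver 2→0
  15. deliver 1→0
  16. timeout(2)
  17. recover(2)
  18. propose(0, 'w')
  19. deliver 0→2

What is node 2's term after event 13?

1. timeout(0):  <0:cand t1 ->
2. deliver 0→2:  <2:foll t1 ->
3. deliver 2→0:  <0:lead t1 ->
4. deliver 0→1:  <1:foll t1 ->
5. deliver 1→0:  nop
6. propose(0,'y'):  <0:lead t1 y>
7. deliver 0→1:  <1:foll t1 y>
8. deliver 1→0:  nop
9. timeout(0):  <0:cand t2 y>
10. deliver 0→1:  <1:foll t2 y>
11. deliver 1→0:  <0:lead t2 y>
12. crash(2):  <2:✗foll t1 ->
13. deliver 2→1:  nop

1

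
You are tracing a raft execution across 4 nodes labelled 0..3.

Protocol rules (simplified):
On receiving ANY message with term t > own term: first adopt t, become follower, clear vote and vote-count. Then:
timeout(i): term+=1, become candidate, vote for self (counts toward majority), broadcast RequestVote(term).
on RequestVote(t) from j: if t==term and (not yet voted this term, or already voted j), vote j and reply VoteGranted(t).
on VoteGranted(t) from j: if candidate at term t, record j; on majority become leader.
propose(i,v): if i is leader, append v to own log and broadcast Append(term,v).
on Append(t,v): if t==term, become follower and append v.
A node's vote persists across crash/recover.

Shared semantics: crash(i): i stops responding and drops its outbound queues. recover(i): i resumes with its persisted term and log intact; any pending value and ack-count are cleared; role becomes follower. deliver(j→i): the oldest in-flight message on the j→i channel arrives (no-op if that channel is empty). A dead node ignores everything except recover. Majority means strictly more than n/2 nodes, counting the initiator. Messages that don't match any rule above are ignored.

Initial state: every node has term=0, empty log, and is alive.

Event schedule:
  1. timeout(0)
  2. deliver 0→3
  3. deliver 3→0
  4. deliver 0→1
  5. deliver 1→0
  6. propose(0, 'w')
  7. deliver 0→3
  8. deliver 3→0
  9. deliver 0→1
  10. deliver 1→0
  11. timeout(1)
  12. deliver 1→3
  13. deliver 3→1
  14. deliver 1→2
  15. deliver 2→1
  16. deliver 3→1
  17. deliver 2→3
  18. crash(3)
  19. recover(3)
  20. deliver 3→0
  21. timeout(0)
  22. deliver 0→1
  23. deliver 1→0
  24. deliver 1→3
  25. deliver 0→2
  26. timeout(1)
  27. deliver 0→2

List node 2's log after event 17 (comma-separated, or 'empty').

empty

e1 timeout(0): 0[cand,t=1,-]
e2 deliver 0→3: 3[foll,t=1,-]
e3 deliver 3→0: ·
e4 deliver 0→1: 1[foll,t=1,-]
e5 deliver 1→0: 0[lead,t=1,-]
e6 propose(0,'w'): 0[lead,t=1,w]
e7 deliver 0→3: 3[foll,t=1,w]
e8 deliver 3→0: ·
e9 deliver 0→1: 1[foll,t=1,w]
e10 deliver 1→0: ·
e11 timeout(1): 1[cand,t=2,w]
e12 deliver 1→3: 3[foll,t=2,w]
e13 deliver 3→1: ·
e14 deliver 1→2: 2[foll,t=2,-]
e15 deliver 2→1: 1[lead,t=2,w]
e16 deliver 3→1: ·
e17 deliver 2→3: ·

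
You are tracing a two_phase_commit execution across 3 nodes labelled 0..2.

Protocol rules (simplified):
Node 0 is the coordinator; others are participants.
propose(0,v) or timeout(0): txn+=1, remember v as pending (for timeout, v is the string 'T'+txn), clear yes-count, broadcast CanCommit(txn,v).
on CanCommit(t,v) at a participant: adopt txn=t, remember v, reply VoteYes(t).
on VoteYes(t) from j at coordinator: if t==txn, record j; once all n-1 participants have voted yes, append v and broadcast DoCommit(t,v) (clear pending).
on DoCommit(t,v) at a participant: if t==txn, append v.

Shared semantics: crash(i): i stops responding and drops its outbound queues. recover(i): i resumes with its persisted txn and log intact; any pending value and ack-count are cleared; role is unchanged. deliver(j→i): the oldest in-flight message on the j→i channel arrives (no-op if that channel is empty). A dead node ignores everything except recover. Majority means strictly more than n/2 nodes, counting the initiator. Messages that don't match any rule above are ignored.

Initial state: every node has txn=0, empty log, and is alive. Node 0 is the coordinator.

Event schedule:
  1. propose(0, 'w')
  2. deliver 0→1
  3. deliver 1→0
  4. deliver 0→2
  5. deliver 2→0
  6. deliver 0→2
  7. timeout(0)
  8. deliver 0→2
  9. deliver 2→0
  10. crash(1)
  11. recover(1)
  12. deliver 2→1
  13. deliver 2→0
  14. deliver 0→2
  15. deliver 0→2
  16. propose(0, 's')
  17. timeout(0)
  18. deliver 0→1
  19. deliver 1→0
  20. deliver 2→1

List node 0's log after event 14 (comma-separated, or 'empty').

step 1 propose(0,'w'): 0={coor,t=1,log=-}
step 2 deliver 0→1: 1={part,t=1,log=-}
step 3 deliver 1→0: —
step 4 deliver 0→2: 2={part,t=1,log=-}
step 5 deliver 2→0: 0={coor,t=1,log=w}
step 6 deliver 0→2: 2={part,t=1,log=w}
step 7 timeout(0): 0={coor,t=2,log=w}
step 8 deliver 0→2: 2={part,t=2,log=w}
step 9 deliver 2→0: —
step 10 crash(1): 1={✗part,t=1,log=-}
step 11 recover(1): 1={part,t=1,log=-}
step 12 deliver 2→1: —
step 13 deliver 2→0: —
step 14 deliver 0→2: —

w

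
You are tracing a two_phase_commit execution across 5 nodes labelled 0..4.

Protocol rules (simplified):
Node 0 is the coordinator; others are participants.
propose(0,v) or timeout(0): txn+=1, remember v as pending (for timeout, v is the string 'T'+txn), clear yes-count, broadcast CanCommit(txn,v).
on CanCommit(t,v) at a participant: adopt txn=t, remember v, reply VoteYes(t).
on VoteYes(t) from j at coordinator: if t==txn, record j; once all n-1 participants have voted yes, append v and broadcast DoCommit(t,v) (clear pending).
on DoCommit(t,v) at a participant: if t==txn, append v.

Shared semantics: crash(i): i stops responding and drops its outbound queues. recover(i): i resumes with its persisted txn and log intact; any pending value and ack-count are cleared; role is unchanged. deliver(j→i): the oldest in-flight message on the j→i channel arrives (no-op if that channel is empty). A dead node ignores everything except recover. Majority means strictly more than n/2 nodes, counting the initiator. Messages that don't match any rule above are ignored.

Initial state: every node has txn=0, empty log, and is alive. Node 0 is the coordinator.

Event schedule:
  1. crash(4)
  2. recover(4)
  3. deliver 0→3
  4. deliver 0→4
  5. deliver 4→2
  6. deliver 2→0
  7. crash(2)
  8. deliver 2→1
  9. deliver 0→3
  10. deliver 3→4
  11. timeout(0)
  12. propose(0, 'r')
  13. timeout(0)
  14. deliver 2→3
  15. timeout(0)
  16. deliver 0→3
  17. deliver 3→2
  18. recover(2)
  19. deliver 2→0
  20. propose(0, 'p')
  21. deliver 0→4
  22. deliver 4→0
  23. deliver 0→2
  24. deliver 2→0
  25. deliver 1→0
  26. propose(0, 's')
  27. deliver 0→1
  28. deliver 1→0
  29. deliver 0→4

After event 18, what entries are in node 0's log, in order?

[1] crash(4) → N4(✗part t0 [-])
[2] recover(4) → N4(part t0 [-])
[3] deliver 0→3 → ∅
[4] deliver 0→4 → ∅
[5] deliver 4→2 → ∅
[6] deliver 2→0 → ∅
[7] crash(2) → N2(✗part t0 [-])
[8] deliver 2→1 → ∅
[9] deliver 0→3 → ∅
[10] deliver 3→4 → ∅
[11] timeout(0) → N0(coor t1 [-])
[12] propose(0,'r') → N0(coor t2 [-])
[13] timeout(0) → N0(coor t3 [-])
[14] deliver 2→3 → ∅
[15] timeout(0) → N0(coor t4 [-])
[16] deliver 0→3 → N3(part t1 [-])
[17] deliver 3→2 → ∅
[18] recover(2) → N2(part t0 [-])

empty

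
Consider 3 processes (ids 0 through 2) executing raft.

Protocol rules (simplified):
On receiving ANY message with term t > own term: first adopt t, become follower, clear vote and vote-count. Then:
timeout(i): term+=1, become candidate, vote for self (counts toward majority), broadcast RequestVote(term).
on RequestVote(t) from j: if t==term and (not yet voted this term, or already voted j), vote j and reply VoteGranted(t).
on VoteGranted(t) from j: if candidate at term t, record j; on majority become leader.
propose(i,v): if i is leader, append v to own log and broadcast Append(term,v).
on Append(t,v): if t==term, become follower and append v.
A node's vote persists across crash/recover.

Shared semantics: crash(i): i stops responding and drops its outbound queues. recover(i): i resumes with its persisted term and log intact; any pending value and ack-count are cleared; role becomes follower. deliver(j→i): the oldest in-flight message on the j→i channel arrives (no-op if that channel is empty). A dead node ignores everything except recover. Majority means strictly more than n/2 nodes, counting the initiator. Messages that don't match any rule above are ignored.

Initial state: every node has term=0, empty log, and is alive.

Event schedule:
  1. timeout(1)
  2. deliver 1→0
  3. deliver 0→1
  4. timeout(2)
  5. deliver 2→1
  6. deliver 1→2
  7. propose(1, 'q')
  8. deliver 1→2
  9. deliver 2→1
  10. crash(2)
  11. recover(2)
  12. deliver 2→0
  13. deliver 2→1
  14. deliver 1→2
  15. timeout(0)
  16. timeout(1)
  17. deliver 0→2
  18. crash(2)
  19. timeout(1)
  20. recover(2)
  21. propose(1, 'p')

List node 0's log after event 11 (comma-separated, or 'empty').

empty

step 1 timeout(1): 1={cand,t=1,log=-}
step 2 deliver 1→0: 0={foll,t=1,log=-}
step 3 deliver 0→1: 1={lead,t=1,log=-}
step 4 timeout(2): 2={cand,t=1,log=-}
step 5 deliver 2→1: —
step 6 deliver 1→2: —
step 7 propose(1,'q'): 1={lead,t=1,log=q}
step 8 deliver 1→2: 2={foll,t=1,log=q}
step 9 deliver 2→1: —
step 10 crash(2): 2={✗foll,t=1,log=q}
step 11 recover(2): 2={foll,t=1,log=q}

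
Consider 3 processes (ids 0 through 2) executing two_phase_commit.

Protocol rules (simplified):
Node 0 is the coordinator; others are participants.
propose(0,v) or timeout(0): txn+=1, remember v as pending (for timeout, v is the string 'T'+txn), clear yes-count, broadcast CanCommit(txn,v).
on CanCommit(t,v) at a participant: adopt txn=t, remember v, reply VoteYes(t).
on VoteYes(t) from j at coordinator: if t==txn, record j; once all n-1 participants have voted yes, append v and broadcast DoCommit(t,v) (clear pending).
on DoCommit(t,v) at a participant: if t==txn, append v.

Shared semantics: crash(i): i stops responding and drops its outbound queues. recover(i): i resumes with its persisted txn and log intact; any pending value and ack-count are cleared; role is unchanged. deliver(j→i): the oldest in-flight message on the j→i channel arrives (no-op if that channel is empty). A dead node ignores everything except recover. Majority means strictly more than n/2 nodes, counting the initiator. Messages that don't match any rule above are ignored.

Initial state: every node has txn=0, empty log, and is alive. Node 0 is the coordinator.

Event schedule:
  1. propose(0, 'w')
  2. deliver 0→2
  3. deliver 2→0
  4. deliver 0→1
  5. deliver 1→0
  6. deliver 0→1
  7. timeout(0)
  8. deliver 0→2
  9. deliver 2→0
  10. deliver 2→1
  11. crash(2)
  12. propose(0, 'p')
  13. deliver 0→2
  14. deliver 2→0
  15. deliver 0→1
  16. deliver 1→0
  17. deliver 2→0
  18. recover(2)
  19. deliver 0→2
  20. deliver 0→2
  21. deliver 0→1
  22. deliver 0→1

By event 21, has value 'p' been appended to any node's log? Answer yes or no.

[1] propose(0,'w') → N0(coor t1 [-])
[2] deliver 0→2 → N2(part t1 [-])
[3] deliver 2→0 → ∅
[4] deliver 0→1 → N1(part t1 [-])
[5] deliver 1→0 → N0(coor t1 [w])
[6] deliver 0→1 → N1(part t1 [w])
[7] timeout(0) → N0(coor t2 [w])
[8] deliver 0→2 → N2(part t1 [w])
[9] deliver 2→0 → ∅
[10] deliver 2→1 → ∅
[11] crash(2) → N2(✗part t1 [w])
[12] propose(0,'p') → N0(coor t3 [w])
[13] deliver 0→2 → ∅
[14] deliver 2→0 → ∅
[15] deliver 0→1 → N1(part t2 [w])
[16] deliver 1→0 → ∅
[17] deliver 2→0 → ∅
[18] recover(2) → N2(part t1 [w])
[19] deliver 0→2 → N2(part t2 [w])
[20] deliver 0→2 → N2(part t3 [w])
[21] deliver 0→1 → N1(part t3 [w])

no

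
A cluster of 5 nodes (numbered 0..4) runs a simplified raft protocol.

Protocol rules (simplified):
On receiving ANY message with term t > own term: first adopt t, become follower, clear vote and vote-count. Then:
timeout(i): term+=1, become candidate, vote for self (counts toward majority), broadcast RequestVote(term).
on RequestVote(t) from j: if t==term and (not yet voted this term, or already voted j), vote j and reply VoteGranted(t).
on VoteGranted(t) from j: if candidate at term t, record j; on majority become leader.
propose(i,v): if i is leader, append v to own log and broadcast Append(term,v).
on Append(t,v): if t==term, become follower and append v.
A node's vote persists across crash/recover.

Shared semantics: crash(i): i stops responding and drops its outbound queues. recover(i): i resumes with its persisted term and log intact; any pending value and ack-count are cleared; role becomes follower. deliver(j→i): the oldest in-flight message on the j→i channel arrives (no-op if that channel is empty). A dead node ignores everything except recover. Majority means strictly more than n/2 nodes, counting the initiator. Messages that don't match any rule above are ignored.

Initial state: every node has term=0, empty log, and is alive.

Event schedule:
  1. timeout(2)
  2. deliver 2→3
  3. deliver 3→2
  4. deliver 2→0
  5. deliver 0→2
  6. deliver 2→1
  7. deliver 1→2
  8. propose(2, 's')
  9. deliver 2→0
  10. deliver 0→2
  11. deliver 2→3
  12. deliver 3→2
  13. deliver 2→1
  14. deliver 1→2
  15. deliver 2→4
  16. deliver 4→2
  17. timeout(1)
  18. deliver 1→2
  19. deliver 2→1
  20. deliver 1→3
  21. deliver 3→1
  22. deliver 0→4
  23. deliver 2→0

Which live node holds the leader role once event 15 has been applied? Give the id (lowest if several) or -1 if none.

2

[1] timeout(2) → N2(cand t1 [-])
[2] deliver 2→3 → N3(foll t1 [-])
[3] deliver 3→2 → ∅
[4] deliver 2→0 → N0(foll t1 [-])
[5] deliver 0→2 → N2(lead t1 [-])
[6] deliver 2→1 → N1(foll t1 [-])
[7] deliver 1→2 → ∅
[8] propose(2,'s') → N2(lead t1 [s])
[9] deliver 2→0 → N0(foll t1 [s])
[10] deliver 0→2 → ∅
[11] deliver 2→3 → N3(foll t1 [s])
[12] deliver 3→2 → ∅
[13] deliver 2→1 → N1(foll t1 [s])
[14] deliver 1→2 → ∅
[15] deliver 2→4 → N4(foll t1 [-])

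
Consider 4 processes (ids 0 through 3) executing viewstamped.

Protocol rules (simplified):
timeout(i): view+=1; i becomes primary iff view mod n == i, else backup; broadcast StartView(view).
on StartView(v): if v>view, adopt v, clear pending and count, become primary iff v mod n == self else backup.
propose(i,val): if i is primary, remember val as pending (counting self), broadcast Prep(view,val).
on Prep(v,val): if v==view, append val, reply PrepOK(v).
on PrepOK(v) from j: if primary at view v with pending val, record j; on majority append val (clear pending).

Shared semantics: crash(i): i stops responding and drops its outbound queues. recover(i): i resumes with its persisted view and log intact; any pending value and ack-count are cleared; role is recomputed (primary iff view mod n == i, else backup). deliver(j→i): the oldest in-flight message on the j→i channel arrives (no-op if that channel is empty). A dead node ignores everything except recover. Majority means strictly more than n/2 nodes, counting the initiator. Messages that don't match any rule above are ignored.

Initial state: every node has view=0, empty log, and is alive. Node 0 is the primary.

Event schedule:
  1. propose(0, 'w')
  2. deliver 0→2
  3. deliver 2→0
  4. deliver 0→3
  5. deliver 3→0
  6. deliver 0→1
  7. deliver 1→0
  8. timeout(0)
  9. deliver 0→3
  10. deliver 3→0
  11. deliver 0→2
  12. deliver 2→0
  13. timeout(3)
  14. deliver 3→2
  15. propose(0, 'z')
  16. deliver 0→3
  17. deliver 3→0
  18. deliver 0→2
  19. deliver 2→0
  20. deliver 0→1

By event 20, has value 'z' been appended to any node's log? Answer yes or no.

e1 propose(0,'w'): ·
e2 deliver 0→2: 2[back,v=0,w]
e3 deliver 2→0: ·
e4 deliver 0→3: 3[back,v=0,w]
e5 deliver 3→0: 0[prim,v=0,w]
e6 deliver 0→1: 1[back,v=0,w]
e7 deliver 1→0: ·
e8 timeout(0): 0[back,v=1,w]
e9 deliver 0→3: 3[back,v=1,w]
e10 deliver 3→0: ·
e11 deliver 0→2: 2[back,v=1,w]
e12 deliver 2→0: ·
e13 timeout(3): 3[back,v=2,w]
e14 deliver 3→2: 2[prim,v=2,w]
e15 propose(0,'z'): ·
e16 deliver 0→3: ·
e17 deliver 3→0: 0[back,v=2,w]
e18 deliver 0→2: ·
e19 deliver 2→0: ·
e20 deliver 0→1: 1[prim,v=1,w]

no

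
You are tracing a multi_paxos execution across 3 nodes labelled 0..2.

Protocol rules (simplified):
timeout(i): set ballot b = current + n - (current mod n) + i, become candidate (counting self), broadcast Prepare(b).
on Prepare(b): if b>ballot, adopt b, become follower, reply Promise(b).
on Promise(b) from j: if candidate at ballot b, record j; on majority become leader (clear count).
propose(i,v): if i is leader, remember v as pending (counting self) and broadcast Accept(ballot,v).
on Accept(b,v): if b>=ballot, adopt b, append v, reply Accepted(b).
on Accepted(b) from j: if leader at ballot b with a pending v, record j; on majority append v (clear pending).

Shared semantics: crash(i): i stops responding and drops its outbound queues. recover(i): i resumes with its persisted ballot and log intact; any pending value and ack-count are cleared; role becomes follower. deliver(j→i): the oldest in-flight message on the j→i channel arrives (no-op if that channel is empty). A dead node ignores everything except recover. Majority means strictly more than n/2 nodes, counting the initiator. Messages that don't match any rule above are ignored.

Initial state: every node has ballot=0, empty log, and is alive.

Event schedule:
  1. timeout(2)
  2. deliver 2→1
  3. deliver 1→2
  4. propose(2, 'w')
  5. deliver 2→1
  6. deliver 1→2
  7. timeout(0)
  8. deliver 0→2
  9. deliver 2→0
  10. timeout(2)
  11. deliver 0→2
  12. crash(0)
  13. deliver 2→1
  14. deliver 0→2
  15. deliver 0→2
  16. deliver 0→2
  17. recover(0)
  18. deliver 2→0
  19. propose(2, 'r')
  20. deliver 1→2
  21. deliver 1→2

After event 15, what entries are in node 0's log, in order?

empty

[1] timeout(2) → N2(cand b5 [-])
[2] deliver 2→1 → N1(foll b5 [-])
[3] deliver 1→2 → N2(lead b5 [-])
[4] propose(2,'w') → ∅
[5] deliver 2→1 → N1(foll b5 [w])
[6] deliver 1→2 → N2(lead b5 [w])
[7] timeout(0) → N0(cand b3 [-])
[8] deliver 0→2 → ∅
[9] deliver 2→0 → N0(foll b5 [-])
[10] timeout(2) → N2(cand b8 [w])
[11] deliver 0→2 → ∅
[12] crash(0) → N0(✗foll b5 [-])
[13] deliver 2→1 → N1(foll b8 [w])
[14] deliver 0→2 → ∅
[15] deliver 0→2 → ∅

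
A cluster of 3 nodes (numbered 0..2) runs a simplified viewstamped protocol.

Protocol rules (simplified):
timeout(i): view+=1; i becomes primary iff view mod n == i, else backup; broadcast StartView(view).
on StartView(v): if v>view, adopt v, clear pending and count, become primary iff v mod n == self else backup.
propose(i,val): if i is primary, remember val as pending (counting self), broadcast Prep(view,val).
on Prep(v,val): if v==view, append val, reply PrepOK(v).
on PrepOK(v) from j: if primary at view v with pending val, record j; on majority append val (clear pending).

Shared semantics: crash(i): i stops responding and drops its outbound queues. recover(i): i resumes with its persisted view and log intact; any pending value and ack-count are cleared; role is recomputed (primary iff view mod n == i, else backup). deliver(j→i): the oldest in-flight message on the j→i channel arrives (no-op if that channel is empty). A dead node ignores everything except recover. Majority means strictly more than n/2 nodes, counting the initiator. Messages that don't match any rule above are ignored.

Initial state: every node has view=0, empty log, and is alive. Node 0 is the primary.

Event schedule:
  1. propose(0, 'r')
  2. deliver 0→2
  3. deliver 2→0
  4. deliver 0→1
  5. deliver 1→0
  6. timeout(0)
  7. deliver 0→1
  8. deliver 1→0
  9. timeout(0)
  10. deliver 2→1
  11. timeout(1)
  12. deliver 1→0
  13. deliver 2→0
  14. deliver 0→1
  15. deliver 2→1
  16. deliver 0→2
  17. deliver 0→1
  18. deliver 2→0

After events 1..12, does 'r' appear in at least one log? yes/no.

step 1 propose(0,'r'): —
step 2 deliver 0→2: 2={back,v=0,log=r}
step 3 deliver 2→0: 0={prim,v=0,log=r}
step 4 deliver 0→1: 1={back,v=0,log=r}
step 5 deliver 1→0: —
step 6 timeout(0): 0={back,v=1,log=r}
step 7 deliver 0→1: 1={prim,v=1,log=r}
step 8 deliver 1→0: —
step 9 timeout(0): 0={back,v=2,log=r}
step 10 deliver 2→1: —
step 11 timeout(1): 1={back,v=2,log=r}
step 12 deliver 1→0: —

yes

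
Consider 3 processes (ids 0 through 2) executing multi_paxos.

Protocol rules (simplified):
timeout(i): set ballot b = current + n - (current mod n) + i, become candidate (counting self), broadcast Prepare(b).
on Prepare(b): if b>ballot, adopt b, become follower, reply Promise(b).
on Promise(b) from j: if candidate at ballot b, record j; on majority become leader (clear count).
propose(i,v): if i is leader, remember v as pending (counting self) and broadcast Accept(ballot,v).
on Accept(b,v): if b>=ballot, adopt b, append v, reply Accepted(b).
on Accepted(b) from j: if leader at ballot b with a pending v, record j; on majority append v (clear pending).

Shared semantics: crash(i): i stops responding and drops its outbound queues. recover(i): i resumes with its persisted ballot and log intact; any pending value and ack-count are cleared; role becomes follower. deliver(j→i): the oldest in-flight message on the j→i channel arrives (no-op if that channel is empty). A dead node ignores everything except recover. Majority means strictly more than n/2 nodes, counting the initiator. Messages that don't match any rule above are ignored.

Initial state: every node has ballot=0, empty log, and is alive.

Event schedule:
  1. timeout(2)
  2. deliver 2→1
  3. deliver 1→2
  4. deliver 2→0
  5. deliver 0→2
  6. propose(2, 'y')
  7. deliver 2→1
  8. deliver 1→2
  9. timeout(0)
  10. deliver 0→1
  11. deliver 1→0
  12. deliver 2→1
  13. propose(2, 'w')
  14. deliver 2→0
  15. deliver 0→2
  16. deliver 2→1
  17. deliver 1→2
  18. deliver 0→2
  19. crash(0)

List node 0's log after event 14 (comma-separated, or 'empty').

1. timeout(2):  <2:cand b5 ->
2. deliver 2→1:  <1:foll b5 ->
3. deliver 1→2:  <2:lead b5 ->
4. deliver 2→0:  <0:foll b5 ->
5. deliver 0→2:  nop
6. propose(2,'y'):  nop
7. deliver 2→1:  <1:foll b5 y>
8. deliver 1→2:  <2:lead b5 y>
9. timeout(0):  <0:cand b6 ->
10. deliver 0→1:  <1:foll b6 y>
11. deliver 1→0:  <0:lead b6 ->
12. deliver 2→1:  nop
13. propose(2,'w'):  nop
14. deliver 2→0:  nop

empty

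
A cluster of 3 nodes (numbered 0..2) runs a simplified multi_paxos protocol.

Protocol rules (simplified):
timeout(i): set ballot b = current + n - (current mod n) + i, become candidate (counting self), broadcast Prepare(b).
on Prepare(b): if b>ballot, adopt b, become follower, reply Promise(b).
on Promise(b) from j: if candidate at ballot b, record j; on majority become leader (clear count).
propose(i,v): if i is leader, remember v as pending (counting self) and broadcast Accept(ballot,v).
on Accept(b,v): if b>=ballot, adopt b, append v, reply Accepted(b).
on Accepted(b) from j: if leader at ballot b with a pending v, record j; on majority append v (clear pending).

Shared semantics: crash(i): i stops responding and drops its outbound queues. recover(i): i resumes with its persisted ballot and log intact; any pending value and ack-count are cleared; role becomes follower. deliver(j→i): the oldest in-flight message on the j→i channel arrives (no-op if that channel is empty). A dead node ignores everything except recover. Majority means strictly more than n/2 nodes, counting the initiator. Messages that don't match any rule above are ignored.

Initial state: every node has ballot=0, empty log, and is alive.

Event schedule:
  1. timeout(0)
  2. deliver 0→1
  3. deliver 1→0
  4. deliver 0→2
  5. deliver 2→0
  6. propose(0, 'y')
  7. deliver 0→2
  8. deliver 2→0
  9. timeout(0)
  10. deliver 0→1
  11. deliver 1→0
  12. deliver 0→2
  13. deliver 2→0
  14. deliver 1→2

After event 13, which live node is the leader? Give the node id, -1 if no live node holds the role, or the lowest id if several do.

1. timeout(0):  <0:cand b3 ->
2. deliver 0→1:  <1:foll b3 ->
3. deliver 1→0:  <0:lead b3 ->
4. deliver 0→2:  <2:foll b3 ->
5. deliver 2→0:  nop
6. propose(0,'y'):  nop
7. deliver 0→2:  <2:foll b3 y>
8. deliver 2→0:  <0:lead b3 y>
9. timeout(0):  <0:cand b6 y>
10. deliver 0→1:  <1:foll b3 y>
11. deliver 1→0:  nop
12. deliver 0→2:  <2:foll b6 y>
13. deliver 2→0:  <0:lead b6 y>

0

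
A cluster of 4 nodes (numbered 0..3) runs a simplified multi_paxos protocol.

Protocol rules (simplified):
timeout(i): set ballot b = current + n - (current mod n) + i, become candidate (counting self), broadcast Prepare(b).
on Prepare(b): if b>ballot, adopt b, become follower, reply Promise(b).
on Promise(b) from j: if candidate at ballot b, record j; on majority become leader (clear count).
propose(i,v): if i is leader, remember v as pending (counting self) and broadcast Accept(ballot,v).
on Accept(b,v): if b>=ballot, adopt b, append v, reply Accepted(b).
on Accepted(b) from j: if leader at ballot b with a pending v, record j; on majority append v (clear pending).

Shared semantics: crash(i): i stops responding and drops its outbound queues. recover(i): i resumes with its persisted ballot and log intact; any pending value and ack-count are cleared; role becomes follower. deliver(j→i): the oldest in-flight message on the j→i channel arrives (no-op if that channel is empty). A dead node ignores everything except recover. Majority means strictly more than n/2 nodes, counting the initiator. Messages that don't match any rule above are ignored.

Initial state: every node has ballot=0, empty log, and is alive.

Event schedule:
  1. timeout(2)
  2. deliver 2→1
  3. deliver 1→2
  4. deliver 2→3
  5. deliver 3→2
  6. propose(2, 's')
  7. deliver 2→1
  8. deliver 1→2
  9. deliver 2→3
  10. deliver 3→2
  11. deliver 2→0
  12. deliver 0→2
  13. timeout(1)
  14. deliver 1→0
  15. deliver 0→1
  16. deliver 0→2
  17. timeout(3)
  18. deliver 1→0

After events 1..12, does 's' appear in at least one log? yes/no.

step 1 timeout(2): 2={cand,b=6,log=-}
step 2 deliver 2→1: 1={foll,b=6,log=-}
step 3 deliver 1→2: —
step 4 deliver 2→3: 3={foll,b=6,log=-}
step 5 deliver 3→2: 2={lead,b=6,log=-}
step 6 propose(2,'s'): —
step 7 deliver 2→1: 1={foll,b=6,log=s}
step 8 deliver 1→2: —
step 9 deliver 2→3: 3={foll,b=6,log=s}
step 10 deliver 3→2: 2={lead,b=6,log=s}
step 11 deliver 2→0: 0={foll,b=6,log=-}
step 12 deliver 0→2: —

yes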